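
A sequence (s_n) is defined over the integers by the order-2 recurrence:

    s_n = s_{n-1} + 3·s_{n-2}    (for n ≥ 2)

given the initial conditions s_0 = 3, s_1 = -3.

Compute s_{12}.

s_2 = 1·-3 + 3·3 = 6
s_3 = 1·6 + 3·-3 = -3
s_4 = 1·-3 + 3·6 = 15
s_5 = 1·15 + 3·-3 = 6
s_6 = 1·6 + 3·15 = 51
s_7 = 1·51 + 3·6 = 69
s_8 = 1·69 + 3·51 = 222
s_9 = 1·222 + 3·69 = 429
s_10 = 1·429 + 3·222 = 1095
s_11 = 1·1095 + 3·429 = 2382
s_12 = 1·2382 + 3·1095 = 5667

5667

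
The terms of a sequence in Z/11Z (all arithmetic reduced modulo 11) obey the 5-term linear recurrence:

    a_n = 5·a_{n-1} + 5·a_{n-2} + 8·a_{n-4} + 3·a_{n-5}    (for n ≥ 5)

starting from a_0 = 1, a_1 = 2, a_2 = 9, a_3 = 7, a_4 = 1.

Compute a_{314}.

4

a_5 = 5·1 + 5·7 + 0·9 + 8·2 + 3·1 = 4
a_6 = 5·4 + 5·1 + 0·7 + 8·9 + 3·2 = 4
a_7 = 5·4 + 5·4 + 0·1 + 8·7 + 3·9 = 2
a_8 = 5·2 + 5·4 + 0·4 + 8·1 + 3·7 = 4
a_9 = 5·4 + 5·2 + 0·4 + 8·4 + 3·1 = 10
a_10 = 5·10 + 5·4 + 0·2 + 8·4 + 3·4 = 4
Continuing the recurrence:
  a_11 = 10;  a_12 = 9;  a_13 = 0;  a_14 = 8;  a_15 = 0;  a_16 = 10
  a_17 = 0;  a_18 = 4;  a_19 = 0;  a_20 = 1;  a_21 = 2;  a_22 = 3
  a_23 = 4;  a_24 = 10;  a_25 = 1;  a_26 = 8;  a_27 = 9;  a_28 = 1
  a_29 = 0;  a_30 = 6;  a_31 = 5;  a_32 = 2;  a_33 = 5;  a_34 = 6
  a_35 = 3;  a_36 = 10;  a_37 = 1;  a_38 = 8;  a_39 = 10;  a_40 = 3
  a_41 = 4;  a_42 = 3;  a_43 = 7;  a_44 = 5;  a_45 = 2;  a_46 = 5
  a_47 = 1;  a_48 = 3;  a_49 = 7;  a_50 = 8;  a_51 = 10;  a_52 = 7
  a_53 = 7;  a_54 = 1;  a_55 = 1;  a_56 = 8;  a_57 = 1;  a_58 = 8
  a_59 = 1;  a_60 = 2;  a_61 = 3;  a_62 = 4;  a_63 = 1;  a_64 = 0
  a_65 = 2;  a_66 = 7;  a_67 = 10;  a_68 = 0;  a_69 = 0;  a_70 = 7
  a_71 = 4;  a_72 = 8;  a_73 = 5;  a_74 = 0;  a_75 = 1;  a_76 = 4
  a_77 = 1;  a_78 = 7;  a_79 = 4;  a_80 = 2;  a_81 = 6;  a_82 = 0
  a_83 = 6;  a_84 = 3;  a_85 = 0;  a_86 = 0;  a_87 = 4;  a_88 = 7
  a_89 = 9;  a_90 = 3;  a_91 = 4;  a_92 = 4;  a_93 = 1;  a_94 = 10
  a_95 = 8;  a_96 = 2;  a_97 = 4;  a_98 = 3;  a_99 = 8;  a_100 = 7
  a_101 = 3;  a_102 = 9;  a_103 = 1;  a_104 = 9;  a_105 = 7;  a_106 = 7
  a_107 = 6;  a_108 = 8;  a_109 = 10;  a_110 = 2;  a_111 = 8;  a_112 = 0
  a_113 = 1;  a_114 = 7;  a_115 = 0;  a_116 = 4;  a_117 = 6;  a_118 = 10
  a_119 = 2;  a_120 = 4;  a_121 = 2;  a_122 = 7;  a_123 = 3;  a_124 = 0
  a_125 = 10;  a_126 = 2;  a_127 = 6;  a_128 = 5;  a_129 = 3;  a_130 = 9
  a_131 = 4;  a_132 = 2;  a_133 = 3;  a_134 = 7;  a_135 = 10;  a_136 = 3
  a_137 = 7;  a_138 = 5;  a_139 = 7;  a_140 = 4;  a_141 = 10;  a_142 = 10
  a_143 = 6;  a_144 = 1;  a_145 = 6;  a_146 = 2;  a_147 = 8;  a_148 = 10
  a_149 = 9;  a_150 = 8;  a_151 = 1;  a_152 = 6;  a_153 = 5;  a_154 = 3
  a_155 = 6;  a_156 = 8;  a_157 = 7;  a_158 = 4;  a_159 = 2;  a_160 = 2
  a_161 = 1;  a_162 = 2;  a_163 = 10;  a_164 = 5;  a_165 = 1;  a_166 = 5
  a_167 = 6;  a_168 = 4;  a_169 = 7;  a_170 = 10;  a_171 = 5;  a_172 = 4
  a_173 = 3;  a_174 = 4;  a_175 = 6;  a_176 = 9;  a_177 = 1;  a_178 = 3
  a_179 = 3;  a_180 = 10;  a_181 = 1;  a_182 = 5;  a_183 = 8;  a_184 = 0
  a_185 = 1;  a_186 = 4;  a_187 = 5;  a_188 = 3;  a_189 = 4;  a_190 = 4
  a_191 = 4;  a_192 = 2;  a_193 = 5;  a_194 = 2;  a_195 = 2;  a_196 = 4
  a_197 = 10;  a_198 = 2;  a_199 = 5;  a_200 = 7;  a_201 = 9;  a_202 = 5
  a_203 = 6;  a_204 = 5;  a_205 = 5;  a_206 = 7;  a_207 = 2;  a_208 = 4
  a_209 = 8;  a_210 = 10;  a_211 = 6;  a_212 = 8;  a_213 = 3;  a_214 = 5
  a_215 = 8;  a_216 = 4;  a_217 = 9;  a_218 = 4;  a_219 = 1;  a_220 = 4
  a_221 = 10;  a_222 = 8;  a_223 = 0;  a_224 = 9;  a_225 = 5;  a_226 = 10
  a_227 = 0;  a_228 = 1;  a_229 = 6;  a_230 = 9;  a_231 = 6;  a_232 = 6
  a_233 = 1;  a_234 = 4;  a_235 = 1;  a_236 = 3;  a_237 = 2;  a_238 = 5
  a_239 = 0;  a_240 = 8;  a_241 = 10;  a_242 = 4;  a_243 = 8;  a_244 = 3
  a_245 = 5;  a_246 = 3;  a_247 = 6;  a_248 = 5;  a_249 = 5;  a_250 = 1
  a_251 = 10;  a_252 = 3;  a_253 = 10;  a_254 = 0;  a_255 = 1;  a_256 = 4
  a_257 = 4;  a_258 = 4;  a_259 = 4;  a_260 = 9;  a_261 = 10;  a_262 = 7
  a_263 = 8;  a_264 = 5;  a_265 = 7;  a_266 = 3;  a_267 = 3;  a_268 = 6
  a_269 = 6;  a_270 = 6;  a_271 = 5;  a_272 = 2;  a_273 = 2;  a_274 = 9
  a_275 = 3;  a_276 = 3;  a_277 = 8;  a_278 = 1;  a_279 = 8;  a_280 = 1
  a_281 = 8;  a_282 = 0;  a_283 = 8;  a_284 = 6;  a_285 = 5;  a_286 = 2
  a_287 = 0;  a_288 = 5;  a_289 = 6;  a_290 = 9;  a_291 = 4;  a_292 = 6
  a_293 = 3;  a_294 = 3;  a_295 = 1;  a_296 = 3;  a_297 = 7;  a_298 = 6
  a_299 = 5;  a_300 = 5;  a_301 = 5;  a_302 = 9;  a_303 = 7;  a_304 = 3
  a_305 = 6;  a_306 = 0;  a_307 = 3;  a_308 = 5;  a_309 = 9;  a_310 = 0
  a_311 = 3;  a_312 = 9
a_313 = 5·9 + 5·3 + 0·0 + 8·9 + 3·5 = 4
a_314 = 5·4 + 5·9 + 0·3 + 8·0 + 3·9 = 4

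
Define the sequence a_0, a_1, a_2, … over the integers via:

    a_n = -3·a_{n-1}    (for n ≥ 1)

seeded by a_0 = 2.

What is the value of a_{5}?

-486

a_1 = -3·2 = -6
a_2 = -3·-6 = 18
a_3 = -3·18 = -54
a_4 = -3·-54 = 162
a_5 = -3·162 = -486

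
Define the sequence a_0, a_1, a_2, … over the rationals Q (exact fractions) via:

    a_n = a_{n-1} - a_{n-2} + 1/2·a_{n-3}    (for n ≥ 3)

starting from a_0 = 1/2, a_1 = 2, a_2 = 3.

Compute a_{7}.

a_3 = 1·3 + -1·2 + 1/2·1/2 = 5/4
a_4 = 1·5/4 + -1·3 + 1/2·2 = -3/4
a_5 = 1·-3/4 + -1·5/4 + 1/2·3 = -1/2
a_6 = 1·-1/2 + -1·-3/4 + 1/2·5/4 = 7/8
a_7 = 1·7/8 + -1·-1/2 + 1/2·-3/4 = 1

1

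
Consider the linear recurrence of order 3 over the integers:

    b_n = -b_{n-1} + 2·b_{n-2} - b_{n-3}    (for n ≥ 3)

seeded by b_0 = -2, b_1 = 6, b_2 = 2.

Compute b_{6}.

b_3 = -1·2 + 2·6 + -1·-2 = 12
b_4 = -1·12 + 2·2 + -1·6 = -14
b_5 = -1·-14 + 2·12 + -1·2 = 36
b_6 = -1·36 + 2·-14 + -1·12 = -76

-76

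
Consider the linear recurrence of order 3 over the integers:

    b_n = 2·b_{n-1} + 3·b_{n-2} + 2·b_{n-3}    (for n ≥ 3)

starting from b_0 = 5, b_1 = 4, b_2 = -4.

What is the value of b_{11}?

81446

b_3 = 2·-4 + 3·4 + 2·5 = 14
b_4 = 2·14 + 3·-4 + 2·4 = 24
b_5 = 2·24 + 3·14 + 2·-4 = 82
b_6 = 2·82 + 3·24 + 2·14 = 264
b_7 = 2·264 + 3·82 + 2·24 = 822
b_8 = 2·822 + 3·264 + 2·82 = 2600
b_9 = 2·2600 + 3·822 + 2·264 = 8194
b_10 = 2·8194 + 3·2600 + 2·822 = 25832
b_11 = 2·25832 + 3·8194 + 2·2600 = 81446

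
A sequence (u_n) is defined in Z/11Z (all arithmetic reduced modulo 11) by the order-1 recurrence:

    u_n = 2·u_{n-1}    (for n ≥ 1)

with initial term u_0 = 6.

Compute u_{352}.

2

u_1 = 2·6 = 1
u_2 = 2·1 = 2
u_3 = 2·2 = 4
u_4 = 2·4 = 8
u_5 = 2·8 = 5
u_6 = 2·5 = 10
u_7 = 2·10 = 9
u_8 = 2·9 = 7
u_9 = 2·7 = 3
u_10 = 2·3 = 6
(u_10) = (6) = (u_0), so the sequence has period 10.
352 ≡ 2 (mod 10), hence u_352 = u_2 = 2.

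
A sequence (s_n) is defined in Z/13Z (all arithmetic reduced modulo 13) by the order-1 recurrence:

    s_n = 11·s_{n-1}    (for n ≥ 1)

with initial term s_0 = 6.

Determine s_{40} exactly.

5

s_1 = 11·6 = 1
s_2 = 11·1 = 11
s_3 = 11·11 = 4
s_4 = 11·4 = 5
s_5 = 11·5 = 3
s_6 = 11·3 = 7
s_7 = 11·7 = 12
s_8 = 11·12 = 2
s_9 = 11·2 = 9
s_10 = 11·9 = 8
s_11 = 11·8 = 10
s_12 = 11·10 = 6
(s_12) = (6) = (s_0), so the sequence has period 12.
40 ≡ 4 (mod 12), hence s_40 = s_4 = 5.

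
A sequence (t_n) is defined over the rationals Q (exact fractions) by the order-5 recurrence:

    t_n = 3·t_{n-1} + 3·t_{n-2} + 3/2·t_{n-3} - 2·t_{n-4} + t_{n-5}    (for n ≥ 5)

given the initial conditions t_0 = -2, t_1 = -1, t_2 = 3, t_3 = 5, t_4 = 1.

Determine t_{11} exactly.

488207/8

t_5 = 3·1 + 3·5 + 3/2·3 + -2·-1 + 1·-2 = 45/2
t_6 = 3·45/2 + 3·1 + 3/2·5 + -2·3 + 1·-1 = 71
t_7 = 3·71 + 3·45/2 + 3/2·1 + -2·5 + 1·3 = 275
t_8 = 3·275 + 3·71 + 3/2·45/2 + -2·1 + 1·5 = 4299/4
t_9 = 3·4299/4 + 3·275 + 3/2·71 + -2·45/2 + 1·1 = 16447/4
t_10 = 3·16447/4 + 3·4299/4 + 3/2·275 + -2·71 + 1·45/2 = 31705/2
t_11 = 3·31705/2 + 3·16447/4 + 3/2·4299/4 + -2·275 + 1·71 = 488207/8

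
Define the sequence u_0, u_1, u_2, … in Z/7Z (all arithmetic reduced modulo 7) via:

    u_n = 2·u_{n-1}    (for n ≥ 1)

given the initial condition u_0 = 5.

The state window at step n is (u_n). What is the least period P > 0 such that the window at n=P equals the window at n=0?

3

n=0: window = (5)
n=1: window = (3)
n=2: window = (6)
n=3: window = (5)
window at n=3 equals window at n=0 → period = 3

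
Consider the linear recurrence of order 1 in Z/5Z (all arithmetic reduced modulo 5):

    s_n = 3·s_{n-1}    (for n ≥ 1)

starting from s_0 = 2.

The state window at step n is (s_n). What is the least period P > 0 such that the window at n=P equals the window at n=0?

4

n=0: window = (2)
n=1: window = (1)
n=2: window = (3)
n=3: window = (4)
n=4: window = (2)
window at n=4 equals window at n=0 → period = 4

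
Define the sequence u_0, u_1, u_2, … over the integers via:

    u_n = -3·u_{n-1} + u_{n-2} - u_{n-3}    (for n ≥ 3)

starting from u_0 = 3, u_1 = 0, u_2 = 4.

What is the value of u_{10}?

73600

u_3 = -3·4 + 1·0 + -1·3 = -15
u_4 = -3·-15 + 1·4 + -1·0 = 49
u_5 = -3·49 + 1·-15 + -1·4 = -166
u_6 = -3·-166 + 1·49 + -1·-15 = 562
u_7 = -3·562 + 1·-166 + -1·49 = -1901
u_8 = -3·-1901 + 1·562 + -1·-166 = 6431
u_9 = -3·6431 + 1·-1901 + -1·562 = -21756
u_10 = -3·-21756 + 1·6431 + -1·-1901 = 73600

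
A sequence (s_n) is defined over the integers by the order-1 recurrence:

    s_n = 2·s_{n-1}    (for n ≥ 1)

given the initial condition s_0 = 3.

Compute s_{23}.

25165824

s_1 = 2·3 = 6
s_2 = 2·6 = 12
s_3 = 2·12 = 24
s_4 = 2·24 = 48
s_5 = 2·48 = 96
s_6 = 2·96 = 192
s_7 = 2·192 = 384
s_8 = 2·384 = 768
s_9 = 2·768 = 1536
s_10 = 2·1536 = 3072
s_11 = 2·3072 = 6144
s_12 = 2·6144 = 12288
s_13 = 2·12288 = 24576
s_14 = 2·24576 = 49152
s_15 = 2·49152 = 98304
s_16 = 2·98304 = 196608
s_17 = 2·196608 = 393216
s_18 = 2·393216 = 786432
s_19 = 2·786432 = 1572864
s_20 = 2·1572864 = 3145728
s_21 = 2·3145728 = 6291456
s_22 = 2·6291456 = 12582912
s_23 = 2·12582912 = 25165824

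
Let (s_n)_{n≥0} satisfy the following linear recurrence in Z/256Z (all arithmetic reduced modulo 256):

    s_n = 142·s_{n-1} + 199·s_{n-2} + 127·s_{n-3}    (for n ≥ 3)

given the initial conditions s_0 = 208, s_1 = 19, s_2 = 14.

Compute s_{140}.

s_3 = 142·14 + 199·19 + 127·208 = 185
s_4 = 142·185 + 199·14 + 127·19 = 237
s_5 = 142·237 + 199·185 + 127·14 = 55
s_6 = 142·55 + 199·237 + 127·185 = 132
s_7 = 142·132 + 199·55 + 127·237 = 140
s_8 = 142·140 + 199·132 + 127·55 = 141
Continuing the recurrence:
  s_9 = 134;  s_10 = 99;  s_11 = 7;  s_12 = 81;  s_13 = 124;  s_14 = 56
  s_15 = 163;  s_16 = 118;  s_17 = 241;  s_18 = 69;  s_19 = 39;  s_20 = 212
  s_21 = 36;  s_22 = 29;  s_23 = 62;  s_24 = 203;  s_25 = 47;  s_26 = 161
  s_27 = 140;  s_28 = 32;  s_29 = 115;  s_30 = 30;  s_31 = 233;  s_32 = 157
  s_33 = 23;  s_34 = 100;  s_35 = 60;  s_36 = 109;  s_37 = 182;  s_38 = 115
  s_39 = 87;  s_40 = 241;  s_41 = 92;  s_42 = 136;  s_43 = 131;  s_44 = 6
  s_45 = 161;  s_46 = 245;  s_47 = 7;  s_48 = 52;  s_49 = 212;  s_50 = 125
  s_51 = 238;  s_52 = 91;  s_53 = 127;  s_54 = 65;  s_55 = 236;  s_56 = 112
  s_57 = 211;  s_58 = 46;  s_59 = 25;  s_60 = 77;  s_61 = 247;  s_62 = 68
  s_63 = 236;  s_64 = 77;  s_65 = 230;  s_66 = 131;  s_67 = 167;  s_68 = 145
  s_69 = 60;  s_70 = 216;  s_71 = 99;  s_72 = 150;  s_73 = 81;  s_74 = 165
  s_75 = 231;  s_76 = 148;  s_77 = 132;  s_78 = 221;  s_79 = 158;  s_80 = 235
  s_81 = 207;  s_82 = 225;  s_83 = 76;  s_84 = 192;  s_85 = 51;  s_86 = 62
  s_87 = 73;  s_88 = 253;  s_89 = 215;  s_90 = 36;  s_91 = 156;  s_92 = 45
  s_93 = 22;  s_94 = 147;  s_95 = 247;  s_96 = 49;  s_97 = 28;  s_98 = 40
  s_99 = 67;  s_100 = 38;  s_101 = 1;  s_102 = 85;  s_103 = 199;  s_104 = 244
  s_105 = 52;  s_106 = 61;  s_107 = 78;  s_108 = 123;  s_109 = 31;  s_110 = 129
  s_111 = 172;  s_112 = 16;  s_113 = 147;  s_114 = 78;  s_115 = 121;  s_116 = 173
  s_117 = 183;  s_118 = 4;  s_119 = 76;  s_120 = 13;  s_121 = 70;  s_122 = 163
  s_123 = 71;  s_124 = 209;  s_125 = 252;  s_126 = 120;  s_127 = 35;  s_128 = 182
  s_129 = 177;  s_130 = 5;  s_131 = 167;  s_132 = 84;  s_133 = 228;  s_134 = 157
  s_135 = 254;  s_136 = 11;  s_137 = 111;  s_138 = 33
s_139 = 142·33 + 199·111 + 127·11 = 12
s_140 = 142·12 + 199·33 + 127·111 = 96

96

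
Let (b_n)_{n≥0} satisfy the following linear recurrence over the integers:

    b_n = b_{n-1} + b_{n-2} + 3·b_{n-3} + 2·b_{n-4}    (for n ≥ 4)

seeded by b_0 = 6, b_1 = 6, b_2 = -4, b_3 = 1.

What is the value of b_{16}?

204061

b_4 = 1·1 + 1·-4 + 3·6 + 2·6 = 27
b_5 = 1·27 + 1·1 + 3·-4 + 2·6 = 28
b_6 = 1·28 + 1·27 + 3·1 + 2·-4 = 50
b_7 = 1·50 + 1·28 + 3·27 + 2·1 = 161
b_8 = 1·161 + 1·50 + 3·28 + 2·27 = 349
b_9 = 1·349 + 1·161 + 3·50 + 2·28 = 716
b_10 = 1·716 + 1·349 + 3·161 + 2·50 = 1648
b_11 = 1·1648 + 1·716 + 3·349 + 2·161 = 3733
b_12 = 1·3733 + 1·1648 + 3·716 + 2·349 = 8227
b_13 = 1·8227 + 1·3733 + 3·1648 + 2·716 = 18336
b_14 = 1·18336 + 1·8227 + 3·3733 + 2·1648 = 41058
b_15 = 1·41058 + 1·18336 + 3·8227 + 2·3733 = 91541
b_16 = 1·91541 + 1·41058 + 3·18336 + 2·8227 = 204061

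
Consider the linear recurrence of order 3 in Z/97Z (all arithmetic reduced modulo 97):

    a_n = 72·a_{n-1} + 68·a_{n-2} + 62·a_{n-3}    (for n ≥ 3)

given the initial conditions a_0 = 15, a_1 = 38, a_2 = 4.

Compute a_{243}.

a_3 = 72·4 + 68·38 + 62·15 = 19
a_4 = 72·19 + 68·4 + 62·38 = 19
a_5 = 72·19 + 68·19 + 62·4 = 95
a_6 = 72·95 + 68·19 + 62·19 = 95
a_7 = 72·95 + 68·95 + 62·19 = 25
a_8 = 72·25 + 68·95 + 62·95 = 85
a_9 = 72·85 + 68·25 + 62·95 = 33
a_10 = 72·33 + 68·85 + 62·25 = 6
a_11 = 72·6 + 68·33 + 62·85 = 89
a_12 = 72·89 + 68·6 + 62·33 = 35
a_13 = 72·35 + 68·89 + 62·6 = 20
a_14 = 72·20 + 68·35 + 62·89 = 26
a_15 = 72·26 + 68·20 + 62·35 = 67
a_16 = 72·67 + 68·26 + 62·20 = 72
a_17 = 72·72 + 68·67 + 62·26 = 3
a_18 = 72·3 + 68·72 + 62·67 = 51
a_19 = 72·51 + 68·3 + 62·72 = 95
a_20 = 72·95 + 68·51 + 62·3 = 18
a_21 = 72·18 + 68·95 + 62·51 = 54
a_22 = 72·54 + 68·18 + 62·95 = 41
a_23 = 72·41 + 68·54 + 62·18 = 77
a_24 = 72·77 + 68·41 + 62·54 = 40
a_25 = 72·40 + 68·77 + 62·41 = 85
a_26 = 72·85 + 68·40 + 62·77 = 34
a_27 = 72·34 + 68·85 + 62·40 = 38
a_28 = 72·38 + 68·34 + 62·85 = 36
a_29 = 72·36 + 68·38 + 62·34 = 9
a_30 = 72·9 + 68·36 + 62·38 = 20
a_31 = 72·20 + 68·9 + 62·36 = 16
a_32 = 72·16 + 68·20 + 62·9 = 63
a_33 = 72·63 + 68·16 + 62·20 = 74
a_34 = 72·74 + 68·63 + 62·16 = 31
a_35 = 72·31 + 68·74 + 62·63 = 15
a_36 = 72·15 + 68·31 + 62·74 = 16
a_37 = 72·16 + 68·15 + 62·31 = 20
a_38 = 72·20 + 68·16 + 62·15 = 63
a_39 = 72·63 + 68·20 + 62·16 = 1
a_40 = 72·1 + 68·63 + 62·20 = 67
a_41 = 72·67 + 68·1 + 62·63 = 68
a_42 = 72·68 + 68·67 + 62·1 = 8
a_43 = 72·8 + 68·68 + 62·67 = 42
a_44 = 72·42 + 68·8 + 62·68 = 24
a_45 = 72·24 + 68·42 + 62·8 = 36
a_46 = 72·36 + 68·24 + 62·42 = 38
a_47 = 72·38 + 68·36 + 62·24 = 76
a_48 = 72·76 + 68·38 + 62·36 = 6
a_49 = 72·6 + 68·76 + 62·38 = 2
a_50 = 72·2 + 68·6 + 62·76 = 26
a_51 = 72·26 + 68·2 + 62·6 = 52
a_52 = 72·52 + 68·26 + 62·2 = 10
a_53 = 72·10 + 68·52 + 62·26 = 48
a_54 = 72·48 + 68·10 + 62·52 = 85
a_55 = 72·85 + 68·48 + 62·10 = 13
a_56 = 72·13 + 68·85 + 62·48 = 89
a_57 = 72·89 + 68·13 + 62·85 = 49
a_58 = 72·49 + 68·89 + 62·13 = 7
a_59 = 72·7 + 68·49 + 62·89 = 42
a_60 = 72·42 + 68·7 + 62·49 = 39
a_61 = 72·39 + 68·42 + 62·7 = 84
a_62 = 72·84 + 68·39 + 62·42 = 52
a_63 = 72·52 + 68·84 + 62·39 = 40
a_64 = 72·40 + 68·52 + 62·84 = 81
a_65 = 72·81 + 68·40 + 62·52 = 39
a_66 = 72·39 + 68·81 + 62·40 = 29
a_67 = 72·29 + 68·39 + 62·81 = 62
a_68 = 72·62 + 68·29 + 62·39 = 27
a_69 = 72·27 + 68·62 + 62·29 = 4
a_70 = 72·4 + 68·27 + 62·62 = 51
a_71 = 72·51 + 68·4 + 62·27 = 89
a_72 = 72·89 + 68·51 + 62·4 = 36
a_73 = 72·36 + 68·89 + 62·51 = 69
a_74 = 72·69 + 68·36 + 62·89 = 33
a_75 = 72·33 + 68·69 + 62·36 = 85
a_76 = 72·85 + 68·33 + 62·69 = 32
a_77 = 72·32 + 68·85 + 62·33 = 42
a_78 = 72·42 + 68·32 + 62·85 = 91
a_79 = 72·91 + 68·42 + 62·32 = 43
a_80 = 72·43 + 68·91 + 62·42 = 54
a_81 = 72·54 + 68·43 + 62·91 = 38
a_82 = 72·38 + 68·54 + 62·43 = 53
a_83 = 72·53 + 68·38 + 62·54 = 48
a_84 = 72·48 + 68·53 + 62·38 = 7
a_85 = 72·7 + 68·48 + 62·53 = 70
a_86 = 72·70 + 68·7 + 62·48 = 53
a_87 = 72·53 + 68·70 + 62·7 = 86
a_88 = 72·86 + 68·53 + 62·70 = 71
a_89 = 72·71 + 68·86 + 62·53 = 84
a_90 = 72·84 + 68·71 + 62·86 = 9
a_91 = 72·9 + 68·84 + 62·71 = 92
a_92 = 72·92 + 68·9 + 62·84 = 28
a_93 = 72·28 + 68·92 + 62·9 = 3
a_94 = 72·3 + 68·28 + 62·92 = 64
a_95 = 72·64 + 68·3 + 62·28 = 49
a_96 = 72·49 + 68·64 + 62·3 = 15
a_97 = 72·15 + 68·49 + 62·64 = 38
a_98 = 72·38 + 68·15 + 62·49 = 4
(a_96, a_97, a_98) = (15, 38, 4) = (a_0, a_1, a_2), so the sequence has period 96.
243 ≡ 51 (mod 96), hence a_243 = a_51 = 52.

52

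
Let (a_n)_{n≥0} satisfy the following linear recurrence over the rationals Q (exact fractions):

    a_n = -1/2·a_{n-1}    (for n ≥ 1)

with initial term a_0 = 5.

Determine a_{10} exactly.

a_1 = -1/2·5 = -5/2
a_2 = -1/2·-5/2 = 5/4
a_3 = -1/2·5/4 = -5/8
a_4 = -1/2·-5/8 = 5/16
a_5 = -1/2·5/16 = -5/32
a_6 = -1/2·-5/32 = 5/64
a_7 = -1/2·5/64 = -5/128
a_8 = -1/2·-5/128 = 5/256
a_9 = -1/2·5/256 = -5/512
a_10 = -1/2·-5/512 = 5/1024

5/1024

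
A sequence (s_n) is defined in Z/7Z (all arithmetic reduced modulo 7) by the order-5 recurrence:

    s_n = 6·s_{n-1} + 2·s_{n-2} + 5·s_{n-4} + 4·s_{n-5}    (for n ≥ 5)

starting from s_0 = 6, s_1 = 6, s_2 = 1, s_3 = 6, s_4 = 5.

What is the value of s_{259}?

2

s_5 = 6·5 + 2·6 + 0·1 + 5·6 + 4·6 = 5
s_6 = 6·5 + 2·5 + 0·6 + 5·1 + 4·6 = 6
s_7 = 6·6 + 2·5 + 0·5 + 5·6 + 4·1 = 3
s_8 = 6·3 + 2·6 + 0·5 + 5·5 + 4·6 = 2
s_9 = 6·2 + 2·3 + 0·6 + 5·5 + 4·5 = 0
s_10 = 6·0 + 2·2 + 0·3 + 5·6 + 4·5 = 5
Continuing the recurrence:
  s_11 = 6;  s_12 = 5;  s_13 = 1;  s_14 = 6;  s_15 = 4;  s_16 = 1
  s_17 = 4;  s_18 = 4;  s_19 = 6;  s_20 = 2;  s_21 = 6;  s_22 = 6
  s_23 = 3;  s_24 = 1;  s_25 = 1;  s_26 = 6;  s_27 = 0;  s_28 = 1
  s_29 = 1;  s_30 = 0;  s_31 = 5;  s_32 = 0;  s_33 = 5;  s_34 = 6
  s_35 = 1;  s_36 = 3;  s_37 = 3;  s_38 = 4;  s_39 = 3;  s_40 = 3
  s_41 = 2;  s_42 = 1;  s_43 = 6;  s_44 = 2;  s_45 = 4;  s_46 = 6
  s_47 = 1;  s_48 = 3;  s_49 = 6;  s_50 = 4;  s_51 = 2;  s_52 = 4
  s_53 = 0;  s_54 = 3;  s_55 = 2;  s_56 = 4;  s_57 = 2;  s_58 = 0
  s_59 = 5;  s_60 = 2;  s_61 = 6;  s_62 = 6;  s_63 = 3;  s_64 = 4
  s_65 = 5;  s_66 = 1;  s_67 = 6;  s_68 = 0;  s_69 = 4;  s_70 = 0
  s_71 = 0;  s_72 = 3;  s_73 = 3;  s_74 = 5;  s_75 = 1;  s_76 = 3
  s_77 = 5;  s_78 = 3;  s_79 = 4;  s_80 = 0;  s_81 = 3;  s_82 = 4
  s_83 = 6;  s_84 = 4;  s_85 = 2;  s_86 = 3;  s_87 = 5;  s_88 = 3
  s_89 = 5;  s_90 = 3;  s_91 = 2;  s_92 = 4;  s_93 = 2;  s_94 = 6
  s_95 = 6;  s_96 = 6;  s_97 = 4;  s_98 = 4;  s_99 = 2;  s_100 = 4
  s_101 = 2;  s_102 = 0;  s_103 = 2;  s_104 = 5;  s_105 = 4;  s_106 = 0
  s_107 = 4;  s_108 = 1;  s_109 = 5;  s_110 = 6;  s_111 = 3;  s_112 = 2
  s_113 = 5;  s_114 = 0;  s_115 = 0;  s_116 = 1;  s_117 = 4;  s_118 = 4
  s_119 = 4;  s_120 = 2;  s_121 = 2;  s_122 = 3;  s_123 = 2;  s_124 = 2
  s_125 = 6;  s_126 = 0;  s_127 = 6;  s_128 = 5;  s_129 = 3;  s_130 = 3
  s_131 = 5;  s_132 = 1;  s_133 = 2;  s_134 = 6;  s_135 = 0;  s_136 = 2
  s_137 = 5;  s_138 = 2;  s_139 = 4;  s_140 = 3;  s_141 = 3;  s_142 = 5
  s_143 = 1;  s_144 = 5;  s_145 = 3;  s_146 = 2;  s_147 = 1;  s_148 = 4
  s_149 = 5;  s_150 = 4;  s_151 = 5;  s_152 = 6;  s_153 = 3;  s_154 = 0
  s_155 = 5;  s_156 = 3;  s_157 = 4;  s_158 = 0;  s_159 = 5;  s_160 = 2
  s_161 = 5;  s_162 = 1;  s_163 = 6;  s_164 = 5;  s_165 = 5;  s_166 = 2
  s_167 = 0;  s_168 = 4;  s_169 = 6;  s_170 = 4;  s_171 = 2;  s_172 = 5
  s_173 = 3;  s_174 = 2;  s_175 = 2;  s_176 = 0;  s_177 = 4;  s_178 = 4
  s_179 = 1;  s_180 = 1;  s_181 = 0;  s_182 = 3;  s_183 = 4;  s_184 = 4
  s_185 = 1;  s_186 = 1;  s_187 = 5;  s_188 = 5;  s_189 = 5;  s_190 = 0
  s_191 = 4;  s_192 = 6;  s_193 = 5;  s_194 = 6;  s_195 = 3;  s_196 = 6
  s_197 = 0;  s_198 = 6;  s_199 = 5;  s_200 = 0;  s_201 = 6;  s_202 = 3
  s_203 = 2;  s_204 = 3;  s_205 = 3;  s_206 = 0;  s_207 = 0;  s_208 = 2
  s_209 = 4;  s_210 = 5;  s_211 = 3;  s_212 = 3;  s_213 = 3;  s_214 = 2
  s_215 = 4;  s_216 = 6;  s_217 = 1;  s_218 = 5;  s_219 = 4;  s_220 = 3
  s_221 = 6;  s_222 = 1;  s_223 = 2;  s_224 = 3;  s_225 = 1;  s_226 = 6
  s_227 = 3;  s_228 = 4;  s_229 = 5;  s_230 = 2;  s_231 = 5;  s_232 = 3
  s_233 = 6;  s_234 = 2;  s_235 = 1;  s_236 = 3;  s_237 = 6;  s_238 = 6
  s_239 = 5;  s_240 = 5;  s_241 = 5;  s_242 = 3;  s_243 = 0;  s_244 = 2
  s_245 = 1;  s_246 = 3;  s_247 = 4;  s_248 = 5;  s_249 = 2;  s_250 = 6
  s_251 = 2;  s_252 = 2;  s_253 = 4;  s_254 = 3;  s_255 = 4;  s_256 = 6
  s_257 = 2
s_258 = 6·2 + 2·6 + 0·4 + 5·3 + 4·4 = 6
s_259 = 6·6 + 2·2 + 0·6 + 5·4 + 4·3 = 2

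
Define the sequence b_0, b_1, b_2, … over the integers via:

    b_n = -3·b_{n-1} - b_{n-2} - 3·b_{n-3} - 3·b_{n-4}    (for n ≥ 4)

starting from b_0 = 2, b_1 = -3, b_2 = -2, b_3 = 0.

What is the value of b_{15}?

b_4 = -3·0 + -1·-2 + -3·-3 + -3·2 = 5
b_5 = -3·5 + -1·0 + -3·-2 + -3·-3 = 0
b_6 = -3·0 + -1·5 + -3·0 + -3·-2 = 1
b_7 = -3·1 + -1·0 + -3·5 + -3·0 = -18
b_8 = -3·-18 + -1·1 + -3·0 + -3·5 = 38
b_9 = -3·38 + -1·-18 + -3·1 + -3·0 = -99
b_10 = -3·-99 + -1·38 + -3·-18 + -3·1 = 310
b_11 = -3·310 + -1·-99 + -3·38 + -3·-18 = -891
b_12 = -3·-891 + -1·310 + -3·-99 + -3·38 = 2546
b_13 = -3·2546 + -1·-891 + -3·310 + -3·-99 = -7380
b_14 = -3·-7380 + -1·2546 + -3·-891 + -3·310 = 21337
b_15 = -3·21337 + -1·-7380 + -3·2546 + -3·-891 = -61596

-61596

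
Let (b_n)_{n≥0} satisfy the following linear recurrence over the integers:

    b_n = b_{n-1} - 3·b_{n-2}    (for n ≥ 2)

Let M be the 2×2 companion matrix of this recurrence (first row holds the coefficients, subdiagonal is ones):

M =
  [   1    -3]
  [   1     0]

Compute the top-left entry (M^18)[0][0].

(M^18)[0][0] is the top entry after applying M 18 times to the unit state (1, 0). Equivalently it is h_{19} for the auxiliary sequence (h_n) obeying the same recurrence with h_1 = 1 and h_i = 0 for 0 ≤ i < 1:
h_2 = 1·1 + -3·0 = 1
h_3 = 1·1 + -3·1 = -2
h_4 = 1·-2 + -3·1 = -5
h_5 = 1·-5 + -3·-2 = 1
h_6 = 1·1 + -3·-5 = 16
h_7 = 1·16 + -3·1 = 13
h_8 = 1·13 + -3·16 = -35
h_9 = 1·-35 + -3·13 = -74
h_10 = 1·-74 + -3·-35 = 31
h_11 = 1·31 + -3·-74 = 253
h_12 = 1·253 + -3·31 = 160
h_13 = 1·160 + -3·253 = -599
h_14 = 1·-599 + -3·160 = -1079
h_15 = 1·-1079 + -3·-599 = 718
h_16 = 1·718 + -3·-1079 = 3955
h_17 = 1·3955 + -3·718 = 1801
h_18 = 1·1801 + -3·3955 = -10064
h_19 = 1·-10064 + -3·1801 = -15467

-15467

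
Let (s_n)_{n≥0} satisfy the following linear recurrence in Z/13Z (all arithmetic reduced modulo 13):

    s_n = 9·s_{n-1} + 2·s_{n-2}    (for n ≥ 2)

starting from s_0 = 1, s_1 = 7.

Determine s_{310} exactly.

0

s_2 = 9·7 + 2·1 = 0
s_3 = 9·0 + 2·7 = 1
s_4 = 9·1 + 2·0 = 9
s_5 = 9·9 + 2·1 = 5
s_6 = 9·5 + 2·9 = 11
s_7 = 9·11 + 2·5 = 5
Continuing the recurrence:
  s_8 = 2;  s_9 = 2;  s_10 = 9;  s_11 = 7;  s_12 = 3;  s_13 = 2
  s_14 = 11;  s_15 = 12;  s_16 = 0;  s_17 = 11;  s_18 = 8;  s_19 = 3
  s_20 = 4;  s_21 = 3;  s_22 = 9;  s_23 = 9;  s_24 = 8;  s_25 = 12
  s_26 = 7;  s_27 = 9;  s_28 = 4;  s_29 = 2;  s_30 = 0;  s_31 = 4
  s_32 = 10;  s_33 = 7;  s_34 = 5;  s_35 = 7;  s_36 = 8;  s_37 = 8
  s_38 = 10;  s_39 = 2;  s_40 = 12;  s_41 = 8;  s_42 = 5;  s_43 = 9
  s_44 = 0;  s_45 = 5;  s_46 = 6;  s_47 = 12;  s_48 = 3;  s_49 = 12
  s_50 = 10;  s_51 = 10;  s_52 = 6;  s_53 = 9;  s_54 = 2;  s_55 = 10
  s_56 = 3;  s_57 = 8;  s_58 = 0;  s_59 = 3;  s_60 = 1;  s_61 = 2
  s_62 = 7;  s_63 = 2;  s_64 = 6;  s_65 = 6;  s_66 = 1;  s_67 = 8
  s_68 = 9;  s_69 = 6;  s_70 = 7;  s_71 = 10;  s_72 = 0;  s_73 = 7
  s_74 = 11;  s_75 = 9;  s_76 = 12;  s_77 = 9;  s_78 = 1;  s_79 = 1
  s_80 = 11;  s_81 = 10;  s_82 = 8;  s_83 = 1;  s_84 = 12;  s_85 = 6
  s_86 = 0;  s_87 = 12;  s_88 = 4;  s_89 = 8;  s_90 = 2;  s_91 = 8
  s_92 = 11;  s_93 = 11;  s_94 = 4;  s_95 = 6;  s_96 = 10;  s_97 = 11
  s_98 = 2;  s_99 = 1;  s_100 = 0;  s_101 = 2;  s_102 = 5;  s_103 = 10
  s_104 = 9;  s_105 = 10;  s_106 = 4;  s_107 = 4;  s_108 = 5;  s_109 = 1
  s_110 = 6;  s_111 = 4;  s_112 = 9;  s_113 = 11;  s_114 = 0;  s_115 = 9
  s_116 = 3;  s_117 = 6;  s_118 = 8;  s_119 = 6;  s_120 = 5;  s_121 = 5
  s_122 = 3;  s_123 = 11;  s_124 = 1;  s_125 = 5;  s_126 = 8;  s_127 = 4
  s_128 = 0;  s_129 = 8;  s_130 = 7;  s_131 = 1;  s_132 = 10;  s_133 = 1
  s_134 = 3;  s_135 = 3;  s_136 = 7;  s_137 = 4;  s_138 = 11;  s_139 = 3
  s_140 = 10;  s_141 = 5;  s_142 = 0;  s_143 = 10;  s_144 = 12;  s_145 = 11
  s_146 = 6;  s_147 = 11;  s_148 = 7;  s_149 = 7;  s_150 = 12;  s_151 = 5
  s_152 = 4;  s_153 = 7;  s_154 = 6;  s_155 = 3;  s_156 = 0;  s_157 = 6
  s_158 = 2;  s_159 = 4;  s_160 = 1;  s_161 = 4;  s_162 = 12;  s_163 = 12
  s_164 = 2;  s_165 = 3;  s_166 = 5;  s_167 = 12;  s_168 = 1;  s_169 = 7
  s_170 = 0;  s_171 = 1;  s_172 = 9;  s_173 = 5;  s_174 = 11;  s_175 = 5
  s_176 = 2;  s_177 = 2;  s_178 = 9;  s_179 = 7;  s_180 = 3;  s_181 = 2
  s_182 = 11;  s_183 = 12;  s_184 = 0;  s_185 = 11;  s_186 = 8;  s_187 = 3
  s_188 = 4;  s_189 = 3;  s_190 = 9;  s_191 = 9;  s_192 = 8;  s_193 = 12
  s_194 = 7;  s_195 = 9;  s_196 = 4;  s_197 = 2;  s_198 = 0;  s_199 = 4
  s_200 = 10;  s_201 = 7;  s_202 = 5;  s_203 = 7;  s_204 = 8;  s_205 = 8
  s_206 = 10;  s_207 = 2;  s_208 = 12;  s_209 = 8;  s_210 = 5;  s_211 = 9
  s_212 = 0;  s_213 = 5;  s_214 = 6;  s_215 = 12;  s_216 = 3;  s_217 = 12
  s_218 = 10;  s_219 = 10;  s_220 = 6;  s_221 = 9;  s_222 = 2;  s_223 = 10
  s_224 = 3;  s_225 = 8;  s_226 = 0;  s_227 = 3;  s_228 = 1;  s_229 = 2
  s_230 = 7;  s_231 = 2;  s_232 = 6;  s_233 = 6;  s_234 = 1;  s_235 = 8
  s_236 = 9;  s_237 = 6;  s_238 = 7;  s_239 = 10;  s_240 = 0;  s_241 = 7
  s_242 = 11;  s_243 = 9;  s_244 = 12;  s_245 = 9;  s_246 = 1;  s_247 = 1
  s_248 = 11;  s_249 = 10;  s_250 = 8;  s_251 = 1;  s_252 = 12;  s_253 = 6
  s_254 = 0;  s_255 = 12;  s_256 = 4;  s_257 = 8;  s_258 = 2;  s_259 = 8
  s_260 = 11;  s_261 = 11;  s_262 = 4;  s_263 = 6;  s_264 = 10;  s_265 = 11
  s_266 = 2;  s_267 = 1;  s_268 = 0;  s_269 = 2;  s_270 = 5;  s_271 = 10
  s_272 = 9;  s_273 = 10;  s_274 = 4;  s_275 = 4;  s_276 = 5;  s_277 = 1
  s_278 = 6;  s_279 = 4;  s_280 = 9;  s_281 = 11;  s_282 = 0;  s_283 = 9
  s_284 = 3;  s_285 = 6;  s_286 = 8;  s_287 = 6;  s_288 = 5;  s_289 = 5
  s_290 = 3;  s_291 = 11;  s_292 = 1;  s_293 = 5;  s_294 = 8;  s_295 = 4
  s_296 = 0;  s_297 = 8;  s_298 = 7;  s_299 = 1;  s_300 = 10;  s_301 = 1
  s_302 = 3;  s_303 = 3;  s_304 = 7;  s_305 = 4;  s_306 = 11;  s_307 = 3
  s_308 = 10
s_309 = 9·10 + 2·3 = 5
s_310 = 9·5 + 2·10 = 0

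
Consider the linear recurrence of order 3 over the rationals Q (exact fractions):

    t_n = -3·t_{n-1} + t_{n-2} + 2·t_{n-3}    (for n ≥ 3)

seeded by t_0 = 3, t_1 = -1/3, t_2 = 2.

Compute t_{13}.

t_3 = -3·2 + 1·-1/3 + 2·3 = -1/3
t_4 = -3·-1/3 + 1·2 + 2·-1/3 = 7/3
t_5 = -3·7/3 + 1·-1/3 + 2·2 = -10/3
t_6 = -3·-10/3 + 1·7/3 + 2·-1/3 = 35/3
t_7 = -3·35/3 + 1·-10/3 + 2·7/3 = -101/3
t_8 = -3·-101/3 + 1·35/3 + 2·-10/3 = 106
t_9 = -3·106 + 1·-101/3 + 2·35/3 = -985/3
t_10 = -3·-985/3 + 1·106 + 2·-101/3 = 3071/3
t_11 = -3·3071/3 + 1·-985/3 + 2·106 = -9562/3
t_12 = -3·-9562/3 + 1·3071/3 + 2·-985/3 = 9929
t_13 = -3·9929 + 1·-9562/3 + 2·3071/3 = -30927

-30927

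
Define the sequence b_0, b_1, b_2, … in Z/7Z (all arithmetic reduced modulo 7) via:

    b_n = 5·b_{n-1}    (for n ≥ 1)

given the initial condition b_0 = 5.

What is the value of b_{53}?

1

b_1 = 5·5 = 4
b_2 = 5·4 = 6
b_3 = 5·6 = 2
b_4 = 5·2 = 3
b_5 = 5·3 = 1
b_6 = 5·1 = 5
(b_6) = (5) = (b_0), so the sequence has period 6.
53 ≡ 5 (mod 6), hence b_53 = b_5 = 1.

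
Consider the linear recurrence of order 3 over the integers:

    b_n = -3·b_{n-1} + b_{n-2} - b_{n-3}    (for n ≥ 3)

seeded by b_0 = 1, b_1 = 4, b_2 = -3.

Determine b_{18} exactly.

-1094541363

b_3 = -3·-3 + 1·4 + -1·1 = 12
b_4 = -3·12 + 1·-3 + -1·4 = -43
b_5 = -3·-43 + 1·12 + -1·-3 = 144
b_6 = -3·144 + 1·-43 + -1·12 = -487
b_7 = -3·-487 + 1·144 + -1·-43 = 1648
b_8 = -3·1648 + 1·-487 + -1·144 = -5575
b_9 = -3·-5575 + 1·1648 + -1·-487 = 18860
b_10 = -3·18860 + 1·-5575 + -1·1648 = -63803
b_11 = -3·-63803 + 1·18860 + -1·-5575 = 215844
b_12 = -3·215844 + 1·-63803 + -1·18860 = -730195
b_13 = -3·-730195 + 1·215844 + -1·-63803 = 2470232
b_14 = -3·2470232 + 1·-730195 + -1·215844 = -8356735
b_15 = -3·-8356735 + 1·2470232 + -1·-730195 = 28270632
b_16 = -3·28270632 + 1·-8356735 + -1·2470232 = -95638863
b_17 = -3·-95638863 + 1·28270632 + -1·-8356735 = 323543956
b_18 = -3·323543956 + 1·-95638863 + -1·28270632 = -1094541363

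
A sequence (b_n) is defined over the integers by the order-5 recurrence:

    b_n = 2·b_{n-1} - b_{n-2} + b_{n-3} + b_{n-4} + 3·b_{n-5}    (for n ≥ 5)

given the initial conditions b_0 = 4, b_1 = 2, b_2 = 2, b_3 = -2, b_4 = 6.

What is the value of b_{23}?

8362580

b_5 = 2·6 + -1·-2 + 1·2 + 1·2 + 3·4 = 30
b_6 = 2·30 + -1·6 + 1·-2 + 1·2 + 3·2 = 60
b_7 = 2·60 + -1·30 + 1·6 + 1·-2 + 3·2 = 100
b_8 = 2·100 + -1·60 + 1·30 + 1·6 + 3·-2 = 170
b_9 = 2·170 + -1·100 + 1·60 + 1·30 + 3·6 = 348
b_10 = 2·348 + -1·170 + 1·100 + 1·60 + 3·30 = 776
b_11 = 2·776 + -1·348 + 1·170 + 1·100 + 3·60 = 1654
b_12 = 2·1654 + -1·776 + 1·348 + 1·170 + 3·100 = 3350
b_13 = 2·3350 + -1·1654 + 1·776 + 1·348 + 3·170 = 6680
b_14 = 2·6680 + -1·3350 + 1·1654 + 1·776 + 3·348 = 13484
b_15 = 2·13484 + -1·6680 + 1·3350 + 1·1654 + 3·776 = 27620
b_16 = 2·27620 + -1·13484 + 1·6680 + 1·3350 + 3·1654 = 56748
b_17 = 2·56748 + -1·27620 + 1·13484 + 1·6680 + 3·3350 = 116090
b_18 = 2·116090 + -1·56748 + 1·27620 + 1·13484 + 3·6680 = 236576
b_19 = 2·236576 + -1·116090 + 1·56748 + 1·27620 + 3·13484 = 481882
b_20 = 2·481882 + -1·236576 + 1·116090 + 1·56748 + 3·27620 = 982886
b_21 = 2·982886 + -1·481882 + 1·236576 + 1·116090 + 3·56748 = 2006800
b_22 = 2·2006800 + -1·982886 + 1·481882 + 1·236576 + 3·116090 = 4097442
b_23 = 2·4097442 + -1·2006800 + 1·982886 + 1·481882 + 3·236576 = 8362580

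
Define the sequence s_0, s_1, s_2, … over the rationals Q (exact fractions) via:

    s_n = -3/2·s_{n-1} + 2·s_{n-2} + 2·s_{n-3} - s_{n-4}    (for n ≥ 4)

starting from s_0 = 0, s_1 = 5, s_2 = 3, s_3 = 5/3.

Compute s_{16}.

599111461/24576

s_4 = -3/2·5/3 + 2·3 + 2·5 + -1·0 = 27/2
s_5 = -3/2·27/2 + 2·5/3 + 2·3 + -1·5 = -191/12
s_6 = -3/2·-191/12 + 2·27/2 + 2·5/3 + -1·3 = 1229/24
s_7 = -3/2·1229/24 + 2·-191/12 + 2·27/2 + -1·5/3 = -1333/16
s_8 = -3/2·-1333/16 + 2·1229/24 + 2·-191/12 + -1·27/2 = 17477/96
s_9 = -3/2·17477/96 + 2·-1333/16 + 2·1229/24 + -1·-191/12 = -61703/192
s_10 = -3/2·-61703/192 + 2·17477/96 + 2·-1333/16 + -1·1229/24 = 241277/384
s_11 = -3/2·241277/384 + 2·-61703/192 + 2·17477/96 + -1·-1333/16 = -873839/768
s_12 = -3/2·-873839/768 + 2·241277/384 + 2·-61703/192 + -1·17477/96 = 1094951/512
s_13 = -3/2·1094951/512 + 2·-873839/768 + 2·241277/384 + -1·-61703/192 = -3999197/1024
s_14 = -3/2·-3999197/1024 + 2·1094951/512 + 2·-873839/768 + -1·241277/384 = 44429741/6144
s_15 = -3/2·44429741/6144 + 2·-3999197/1024 + 2·1094951/512 + -1·-873839/768 = -162730879/12288
s_16 = -3/2·-162730879/12288 + 2·44429741/6144 + 2·-3999197/1024 + -1·1094951/512 = 599111461/24576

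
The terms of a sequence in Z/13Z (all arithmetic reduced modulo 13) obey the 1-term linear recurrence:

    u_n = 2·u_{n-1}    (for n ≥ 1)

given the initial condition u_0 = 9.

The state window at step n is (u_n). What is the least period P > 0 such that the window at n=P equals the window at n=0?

n=0: window = (9)
n=1: window = (5)
n=2: window = (10)
n=3: window = (7)
n=4: window = (1)
n=5: window = (2)
n=6: window = (4)
n=7: window = (8)
n=8: window = (3)
n=9: window = (6)
n=10: window = (12)
n=11: window = (11)
n=12: window = (9)
window at n=12 equals window at n=0 → period = 12

12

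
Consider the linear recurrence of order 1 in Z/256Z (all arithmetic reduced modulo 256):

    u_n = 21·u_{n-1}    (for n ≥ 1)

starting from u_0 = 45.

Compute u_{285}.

129

u_1 = 21·45 = 177
u_2 = 21·177 = 133
u_3 = 21·133 = 233
u_4 = 21·233 = 29
u_5 = 21·29 = 97
u_6 = 21·97 = 245
u_7 = 21·245 = 25
u_8 = 21·25 = 13
u_9 = 21·13 = 17
u_10 = 21·17 = 101
u_11 = 21·101 = 73
u_12 = 21·73 = 253
u_13 = 21·253 = 193
u_14 = 21·193 = 213
u_15 = 21·213 = 121
u_16 = 21·121 = 237
u_17 = 21·237 = 113
u_18 = 21·113 = 69
u_19 = 21·69 = 169
u_20 = 21·169 = 221
u_21 = 21·221 = 33
u_22 = 21·33 = 181
u_23 = 21·181 = 217
u_24 = 21·217 = 205
u_25 = 21·205 = 209
u_26 = 21·209 = 37
u_27 = 21·37 = 9
u_28 = 21·9 = 189
u_29 = 21·189 = 129
u_30 = 21·129 = 149
u_31 = 21·149 = 57
u_32 = 21·57 = 173
u_33 = 21·173 = 49
u_34 = 21·49 = 5
u_35 = 21·5 = 105
u_36 = 21·105 = 157
u_37 = 21·157 = 225
u_38 = 21·225 = 117
u_39 = 21·117 = 153
u_40 = 21·153 = 141
u_41 = 21·141 = 145
u_42 = 21·145 = 229
u_43 = 21·229 = 201
u_44 = 21·201 = 125
u_45 = 21·125 = 65
u_46 = 21·65 = 85
u_47 = 21·85 = 249
u_48 = 21·249 = 109
u_49 = 21·109 = 241
u_50 = 21·241 = 197
u_51 = 21·197 = 41
u_52 = 21·41 = 93
u_53 = 21·93 = 161
u_54 = 21·161 = 53
u_55 = 21·53 = 89
u_56 = 21·89 = 77
u_57 = 21·77 = 81
u_58 = 21·81 = 165
u_59 = 21·165 = 137
u_60 = 21·137 = 61
u_61 = 21·61 = 1
u_62 = 21·1 = 21
u_63 = 21·21 = 185
u_64 = 21·185 = 45
(u_64) = (45) = (u_0), so the sequence has period 64.
285 ≡ 29 (mod 64), hence u_285 = u_29 = 129.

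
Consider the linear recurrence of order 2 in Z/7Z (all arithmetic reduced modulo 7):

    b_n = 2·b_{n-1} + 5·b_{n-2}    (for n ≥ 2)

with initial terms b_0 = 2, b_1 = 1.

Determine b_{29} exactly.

b_2 = 2·1 + 5·2 = 5
b_3 = 2·5 + 5·1 = 1
b_4 = 2·1 + 5·5 = 6
b_5 = 2·6 + 5·1 = 3
b_6 = 2·3 + 5·6 = 1
b_7 = 2·1 + 5·3 = 3
b_8 = 2·3 + 5·1 = 4
b_9 = 2·4 + 5·3 = 2
b_10 = 2·2 + 5·4 = 3
b_11 = 2·3 + 5·2 = 2
b_12 = 2·2 + 5·3 = 5
b_13 = 2·5 + 5·2 = 6
b_14 = 2·6 + 5·5 = 2
b_15 = 2·2 + 5·6 = 6
b_16 = 2·6 + 5·2 = 1
b_17 = 2·1 + 5·6 = 4
b_18 = 2·4 + 5·1 = 6
b_19 = 2·6 + 5·4 = 4
b_20 = 2·4 + 5·6 = 3
b_21 = 2·3 + 5·4 = 5
b_22 = 2·5 + 5·3 = 4
b_23 = 2·4 + 5·5 = 5
b_24 = 2·5 + 5·4 = 2
b_25 = 2·2 + 5·5 = 1
b_26 = 2·1 + 5·2 = 5
b_27 = 2·5 + 5·1 = 1
b_28 = 2·1 + 5·5 = 6
b_29 = 2·6 + 5·1 = 3

3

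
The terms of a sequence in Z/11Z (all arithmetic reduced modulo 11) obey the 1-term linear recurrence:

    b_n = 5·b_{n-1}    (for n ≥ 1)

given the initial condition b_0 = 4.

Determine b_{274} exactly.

b_1 = 5·4 = 9
b_2 = 5·9 = 1
b_3 = 5·1 = 5
b_4 = 5·5 = 3
b_5 = 5·3 = 4
(b_5) = (4) = (b_0), so the sequence has period 5.
274 ≡ 4 (mod 5), hence b_274 = b_4 = 3.

3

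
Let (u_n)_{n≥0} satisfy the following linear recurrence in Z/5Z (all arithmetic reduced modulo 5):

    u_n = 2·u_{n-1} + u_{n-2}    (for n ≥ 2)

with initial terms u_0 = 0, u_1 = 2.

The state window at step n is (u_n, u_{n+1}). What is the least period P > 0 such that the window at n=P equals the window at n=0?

n=0: window = (0, 2)
n=1: window = (2, 4)
n=2: window = (4, 0)
n=3: window = (0, 4)
n=4: window = (4, 3)
n=5: window = (3, 0)
n=6: window = (0, 3)
n=7: window = (3, 1)
n=8: window = (1, 0)
n=9: window = (0, 1)
n=10: window = (1, 2)
n=11: window = (2, 0)
n=12: window = (0, 2)
window at n=12 equals window at n=0 → period = 12

12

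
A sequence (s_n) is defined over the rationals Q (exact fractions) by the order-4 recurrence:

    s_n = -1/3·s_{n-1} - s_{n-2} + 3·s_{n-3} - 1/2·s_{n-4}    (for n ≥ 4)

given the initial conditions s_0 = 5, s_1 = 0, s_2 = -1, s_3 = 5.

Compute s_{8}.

s_4 = -1/3·5 + -1·-1 + 3·0 + -1/2·5 = -19/6
s_5 = -1/3·-19/6 + -1·5 + 3·-1 + -1/2·0 = -125/18
s_6 = -1/3·-125/18 + -1·-19/6 + 3·5 + -1/2·-1 = 1133/54
s_7 = -1/3·1133/54 + -1·-125/18 + 3·-19/6 + -1/2·5 = -976/81
s_8 = -1/3·-976/81 + -1·1133/54 + 3·-125/18 + -1/2·-19/6 = -35201/972

-35201/972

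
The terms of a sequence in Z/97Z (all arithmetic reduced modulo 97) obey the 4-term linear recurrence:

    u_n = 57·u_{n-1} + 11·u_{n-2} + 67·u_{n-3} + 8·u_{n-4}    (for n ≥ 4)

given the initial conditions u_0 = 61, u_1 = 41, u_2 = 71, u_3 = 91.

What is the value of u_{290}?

u_4 = 57·91 + 11·71 + 67·41 + 8·61 = 85
u_5 = 57·85 + 11·91 + 67·71 + 8·41 = 67
u_6 = 57·67 + 11·85 + 67·91 + 8·71 = 70
u_7 = 57·70 + 11·67 + 67·85 + 8·91 = 92
u_8 = 57·92 + 11·70 + 67·67 + 8·85 = 28
u_9 = 57·28 + 11·92 + 67·70 + 8·67 = 74
Continuing the recurrence:
  u_10 = 95;  u_11 = 14;  u_12 = 41;  u_13 = 39;  u_14 = 7;  u_15 = 1
  u_16 = 68;  u_17 = 12;  u_18 = 3;  u_19 = 17;  u_20 = 22;  u_21 = 89
  u_22 = 76;  u_23 = 34;  u_24 = 86;  u_25 = 22;  u_26 = 42;  u_27 = 37
  u_28 = 77;  u_29 = 26;  u_30 = 3;  u_31 = 92;  u_32 = 69;  u_33 = 19
  u_34 = 76;  u_35 = 6;  u_36 = 93;  u_37 = 38;  u_38 = 28;  u_39 = 48
  u_40 = 29;  u_41 = 93;  u_42 = 39;  u_43 = 44;  u_44 = 88;  u_45 = 30
  u_46 = 21;  u_47 = 15;  u_48 = 17;  u_49 = 65;  u_50 = 21;  u_51 = 67
  u_52 = 5;  u_53 = 39;  u_54 = 48;  u_55 = 59;  u_56 = 45;  u_57 = 49
  u_58 = 59;  u_59 = 17;  u_60 = 23;  u_61 = 23;  u_62 = 71;  u_63 = 60
  u_64 = 9;  u_65 = 3;  u_66 = 8;  u_67 = 20;  u_68 = 46;  u_69 = 7
  u_70 = 78;  u_71 = 5;  u_72 = 40;  u_73 = 51;  u_74 = 38;  u_75 = 15
  u_76 = 63;  u_77 = 17;  u_78 = 61;  u_79 = 51;  u_80 = 80;  u_81 = 32
  u_82 = 13;  u_83 = 71;  u_84 = 87;  u_85 = 77;  u_86 = 22;  u_87 = 59
  u_88 = 51;  u_89 = 20;  u_90 = 10;  u_91 = 23;  u_92 = 65;  u_93 = 35
  u_94 = 63;  u_95 = 76;  u_96 = 33;  u_97 = 40;  u_98 = 91;  u_99 = 7
  u_100 = 76;  u_101 = 59;  u_102 = 61;  u_103 = 59;  u_104 = 59;  u_105 = 35
  u_106 = 4;  u_107 = 91;  u_108 = 94;  u_109 = 20;  u_110 = 58;  u_111 = 76
  u_112 = 78;  u_113 = 16;  u_114 = 51;  u_115 = 90;  u_116 = 15;  u_117 = 55
  u_118 = 38;  u_119 = 34;  u_120 = 50;  u_121 = 2;  u_122 = 45;  u_123 = 1
  u_124 = 19;  u_125 = 51;  u_126 = 51;  u_127 = 93;  u_128 = 22;  u_129 = 88
  u_130 = 63;  u_131 = 84;  u_132 = 10;  u_133 = 17;  u_134 = 33;  u_135 = 15
  u_136 = 12;  u_137 = 92;  u_138 = 49;  u_139 = 73;  u_140 = 96;  u_141 = 12
  u_142 = 39;  u_143 = 59;  u_144 = 29;  u_145 = 64;  u_146 = 84;  u_147 = 50
  u_148 = 49;  u_149 = 74;  u_150 = 49;  u_151 = 15;  u_152 = 51;  u_153 = 60
  u_154 = 43;  u_155 = 52;  u_156 = 8;  u_157 = 24;  u_158 = 46;  u_159 = 55
  u_160 = 75;  u_161 = 6;  u_162 = 79;  u_163 = 43;  u_164 = 54;  u_165 = 65
  u_166 = 52;  u_167 = 75;  u_168 = 31;  u_169 = 0;  u_170 = 59;  u_171 = 26
  u_172 = 51;  u_173 = 65;  u_174 = 78;  u_175 = 56;  u_176 = 83;  u_177 = 35
  u_178 = 9;  u_179 = 20;  u_180 = 77;  u_181 = 60;  u_182 = 53;  u_183 = 76
  u_184 = 45;  u_185 = 60;  u_186 = 22;  u_187 = 8;  u_188 = 34;  u_189 = 3
  u_190 = 93;  u_191 = 13;  u_192 = 6;  u_193 = 47;  u_194 = 92;  u_195 = 59
  u_196 = 6;  u_197 = 62;  u_198 = 44;  u_199 = 87;  u_200 = 42;  u_201 = 5
  u_202 = 41;  u_203 = 82;  u_204 = 73;  u_205 = 90;  u_206 = 18;  u_207 = 94
  u_208 = 45;  u_209 = 93;  u_210 = 16;  u_211 = 76;  u_212 = 41;  u_213 = 42
  u_214 = 14;  u_215 = 56;  u_216 = 86;  u_217 = 2;  u_218 = 74;  u_219 = 71
  u_220 = 57;  u_221 = 80;  u_222 = 60;  u_223 = 54;  u_224 = 48;  u_225 = 36
  u_226 = 82;  u_227 = 85;  u_228 = 7;  u_229 = 35;  u_230 = 81;  u_231 = 40
  u_232 = 43;  u_233 = 62;  u_234 = 60;  u_235 = 28;  u_236 = 61;  u_237 = 56
  u_238 = 11;  u_239 = 25;  u_240 = 63;  u_241 = 7;  u_242 = 42;  u_243 = 5
  u_244 = 71;  u_245 = 85;  u_246 = 89;  u_247 = 38;  u_248 = 96;  u_249 = 20
  u_250 = 22;  u_251 = 62;  u_252 = 64;  u_253 = 47;  u_254 = 50;  u_255 = 3
  u_256 = 17;  u_257 = 72;  u_258 = 42;  u_259 = 81;  u_260 = 48;  u_261 = 33
  u_262 = 24;  u_263 = 66;  u_264 = 25;  u_265 = 46;  u_266 = 42;  u_267 = 59
  u_268 = 26;  u_269 = 75;  u_270 = 23;  u_271 = 82;  u_272 = 72;  u_273 = 66
  u_274 = 47;  u_275 = 58;  u_276 = 91;  u_277 = 93;  u_278 = 88;  u_279 = 87
  u_280 = 82;  u_281 = 49;  u_282 = 43;  u_283 = 62;  u_284 = 89;  u_285 = 7
  u_286 = 56;  u_287 = 28;  u_288 = 95
u_289 = 57·95 + 11·28 + 67·56 + 8·7 = 25
u_290 = 57·25 + 11·95 + 67·28 + 8·56 = 41

41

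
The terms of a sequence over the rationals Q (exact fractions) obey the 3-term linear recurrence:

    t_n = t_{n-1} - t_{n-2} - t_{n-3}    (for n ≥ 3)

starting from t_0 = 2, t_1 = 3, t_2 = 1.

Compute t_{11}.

t_3 = 1·1 + -1·3 + -1·2 = -4
t_4 = 1·-4 + -1·1 + -1·3 = -8
t_5 = 1·-8 + -1·-4 + -1·1 = -5
t_6 = 1·-5 + -1·-8 + -1·-4 = 7
t_7 = 1·7 + -1·-5 + -1·-8 = 20
t_8 = 1·20 + -1·7 + -1·-5 = 18
t_9 = 1·18 + -1·20 + -1·7 = -9
t_10 = 1·-9 + -1·18 + -1·20 = -47
t_11 = 1·-47 + -1·-9 + -1·18 = -56

-56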